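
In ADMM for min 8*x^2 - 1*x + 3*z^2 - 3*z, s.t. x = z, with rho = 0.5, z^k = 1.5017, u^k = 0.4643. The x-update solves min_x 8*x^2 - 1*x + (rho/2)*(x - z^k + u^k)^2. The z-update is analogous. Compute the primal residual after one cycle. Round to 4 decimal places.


ADMM iteration with rho = 0.5, z^k = 1.5017, u^k = 0.4643
Step 1: x-update.
Minimize 8*x^2 - 1*x + (0.5/2)*(x - 1.5017 + 0.4643)^2
FOC: (2*8 + 0.5)*x = 1 + 0.5*(1.5017 - 0.4643)
x^{k+1} = 0.092
Step 2: z-update.
Minimize 3*z^2 - 3*z + (0.5/2)*(0.092 - z + 0.4643)^2
FOC: (2*3 + 0.5)*z = 3 + 0.5*(0.092 + 0.4643)
z^{k+1} = 0.5043
Step 3: u-update.
u^{k+1} = 0.4643 + 0.092 - 0.5043 = 0.052
Step 4: Primal residual = |0.092 - 0.5043| = 0.4123


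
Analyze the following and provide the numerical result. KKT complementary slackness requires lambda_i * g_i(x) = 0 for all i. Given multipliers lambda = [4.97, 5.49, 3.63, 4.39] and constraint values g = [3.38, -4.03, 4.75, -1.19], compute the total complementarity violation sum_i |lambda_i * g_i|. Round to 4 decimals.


KKT complementary slackness check:
lambda_1 * g_1 = 4.97 * 3.38 = 16.7986
lambda_2 * g_2 = 5.49 * -4.03 = -22.1247
lambda_3 * g_3 = 3.63 * 4.75 = 17.2425
lambda_4 * g_4 = 4.39 * -1.19 = -5.2241
Total violation = 16.7986 + 22.1247 + 17.2425 + 5.2241 = 61.3899


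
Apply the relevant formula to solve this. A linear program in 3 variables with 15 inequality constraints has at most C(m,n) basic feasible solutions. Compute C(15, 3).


Each vertex corresponds to some choice of n active constraints out of m, so the number of vertices is at most C(m, n) = m! / (n!(m-n)!).
m = 15, n = 3
Numerator: 15 * 14 * 13
Denominator: 3! = 6
C(15, 3) = 455


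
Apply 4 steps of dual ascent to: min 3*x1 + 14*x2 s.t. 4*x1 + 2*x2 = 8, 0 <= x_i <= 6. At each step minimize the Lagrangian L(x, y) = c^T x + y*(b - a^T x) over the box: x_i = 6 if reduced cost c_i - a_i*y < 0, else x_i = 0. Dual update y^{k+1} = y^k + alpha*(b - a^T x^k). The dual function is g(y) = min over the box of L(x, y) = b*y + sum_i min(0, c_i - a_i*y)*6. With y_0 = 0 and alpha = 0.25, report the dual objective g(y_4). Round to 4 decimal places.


Dual ascent for LP: min 3*x1 + 14*x2, 4*x1 + 2*x2 = 8, 0 <= x_i <= 6
Step 1: y^k = 0.0, reduced costs: (3.0, 14.0)
  x^k = (0.0, 0.0), subgradient = b - a^T x = 8.0
  y^{k+1} = 0.0 + 0.25*8.0 = 2.0
Step 2: y^k = 2.0, reduced costs: (-5.0, 10.0)
  x^k = (6.0, 0.0), subgradient = b - a^T x = -16.0
  y^{k+1} = 2.0 + 0.25*-16.0 = -2.0
Step 3: y^k = -2.0, reduced costs: (11.0, 18.0)
  x^k = (0.0, 0.0), subgradient = b - a^T x = 8.0
  y^{k+1} = -2.0 + 0.25*8.0 = 0.0
Step 4: y^k = 0.0, reduced costs: (3.0, 14.0)
  x^k = (0.0, 0.0), subgradient = b - a^T x = 8.0
  y^{k+1} = 0.0 + 0.25*8.0 = 2.0
Dual objective at y_4 = 2.0: reduced costs (-5.0, 10.0), box minimizer x = (6.0, 0.0)
g(y_4) = b*y + (c1 - a1*y)*x1 + (c2 - a2*y)*x2 = 8*2.0 + (-5.0)*6.0 + 10.0*0.0 = 16.0 - 30.0 + 0.0 = -14.0


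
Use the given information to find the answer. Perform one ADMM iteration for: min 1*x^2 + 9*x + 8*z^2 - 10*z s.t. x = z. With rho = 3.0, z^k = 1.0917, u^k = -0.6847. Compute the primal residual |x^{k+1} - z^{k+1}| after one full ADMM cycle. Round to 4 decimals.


ADMM iteration with rho = 3.0, z^k = 1.0917, u^k = -0.6847
Step 1: x-update.
Minimize 1*x^2 + 9*x + (3.0/2)*(x - 1.0917 - 0.6847)^2
FOC: (2*1 + 3.0)*x = -9 + 3.0*(1.0917 + 0.6847)
x^{k+1} = -0.7342
Step 2: z-update.
Minimize 8*z^2 - 10*z + (3.0/2)*(-0.7342 - z - 0.6847)^2
FOC: (2*8 + 3.0)*z = 10 + 3.0*(-0.7342 - 0.6847)
z^{k+1} = 0.3023
Step 3: u-update.
u^{k+1} = -0.6847 - 0.7342 - 0.3023 = -1.7211
Step 4: Primal residual = |-0.7342 - 0.3023| = 1.0364


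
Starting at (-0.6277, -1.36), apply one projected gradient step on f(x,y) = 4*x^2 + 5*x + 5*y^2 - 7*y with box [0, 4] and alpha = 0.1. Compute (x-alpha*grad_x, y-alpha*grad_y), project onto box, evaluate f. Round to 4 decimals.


Step 1: Compute gradient at (-0.6277, -1.36).
grad_x = 2*4*-0.6277 + 5 = -0.0216
grad_y = 2*5*-1.36 - 7 = -20.6
Step 2: Gradient step.
x_raw = -0.6277 - 0.1*-0.0216 = -0.6255
y_raw = -1.36 - 0.1*-20.6 = 0.7
Step 3: Project onto [0, 4].
x_proj = clip(-0.6255) = 0.0
y_proj = clip(0.7) = 0.7
Step 4: Evaluate f.
f(0.0, 0.7) = -2.45


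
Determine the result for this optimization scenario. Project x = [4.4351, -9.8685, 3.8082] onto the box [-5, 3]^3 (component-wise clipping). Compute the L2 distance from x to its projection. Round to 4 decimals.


Project each component onto [-5, 3].
clip(4.4351) = 3.0, clip(-9.8685) = -5.0, clip(3.8082) = 3.0
Projection = [3.0, -5.0, 3.0]
Squared diffs: [2.0595, 23.7023, 0.6532]
Distance = sqrt(26.415) = 5.1396


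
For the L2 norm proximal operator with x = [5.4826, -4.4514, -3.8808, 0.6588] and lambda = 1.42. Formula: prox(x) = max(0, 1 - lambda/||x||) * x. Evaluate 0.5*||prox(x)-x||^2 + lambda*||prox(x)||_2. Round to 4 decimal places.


Step 1: Compute ||x||.
||x|| = 8.0851
Step 2: Compute scaling factor.
scale = max(0, 1 - 1.42/8.0851) = 0.8244
Step 3: prox(x) = [4.5197, -3.6696, -3.1992, 0.5431]
||prox(x)|| = 6.6651
Step 4: Proximal objective.
0.5*||prox-x||^2 = 1.0082
lambda*||prox|| = 9.4644
Total = 10.4726


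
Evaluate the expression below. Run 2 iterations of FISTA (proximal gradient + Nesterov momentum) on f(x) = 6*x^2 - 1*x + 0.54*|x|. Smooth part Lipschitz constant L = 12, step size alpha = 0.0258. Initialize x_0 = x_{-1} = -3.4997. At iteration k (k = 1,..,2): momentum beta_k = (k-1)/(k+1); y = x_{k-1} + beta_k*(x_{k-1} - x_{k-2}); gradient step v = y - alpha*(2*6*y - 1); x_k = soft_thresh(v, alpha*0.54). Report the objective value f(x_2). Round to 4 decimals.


FISTA on f(x) = 6*x^2 - 1*x + 0.54*|x|
L = 12, alpha = 0.0258
Iteration 1: beta = 0.0, y = -3.4997 + 0.0*(-3.4997 + 3.4997) = -3.4997
  grad(y) = -42.9964, v = y - alpha*grad = -2.3904
  prox(v) = soft_thresh(-2.3904, 0.0139) = -2.3765
Iteration 2: beta = 0.3333, y = -2.3765 + 0.3333*(-2.3765 + 3.4997) = -2.002
  grad(y) = -25.0246, v = y - alpha*grad = -1.3564
  prox(v) = soft_thresh(-1.3564, 0.0139) = -1.3425
f(x_2) = 6*(-1.3425)^2 - 1*(-1.3425) + 0.54*|-1.3425| = 12.881


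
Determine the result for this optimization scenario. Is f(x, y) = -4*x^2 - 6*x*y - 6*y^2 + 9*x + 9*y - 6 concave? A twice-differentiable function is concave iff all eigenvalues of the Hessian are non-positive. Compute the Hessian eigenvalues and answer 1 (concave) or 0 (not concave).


The Hessian of f(x,y) = -4*x^2 - 6*x*y - 6*y^2 + 9*x + 9*y - 6 is:
H = [[-8, -6], [-6, -12]]
Trace = -8 - 12 = -20
Determinant = -8*-12 - (-6)^2 = 60
Discriminant = (-20)^2 - 4*60 = 160.0
Eigenvalues: lambda_1 = -16.3246, lambda_2 = -3.6754
The function is concave.

1


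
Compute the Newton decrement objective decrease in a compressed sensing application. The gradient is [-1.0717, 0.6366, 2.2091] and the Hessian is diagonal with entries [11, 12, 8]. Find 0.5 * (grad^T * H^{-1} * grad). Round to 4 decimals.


Step 1: H is diagonal, so H^(-1) * g = [-0.0974, 0.0531, 0.2761].
Step 2: g^T H^(-1) g = sum_i g_i^2 / H_ii
  = (-1.0717)^2/11 + (0.6366)^2/12 + (2.2091)^2/8
  = 0.1044 + 0.0338 + 0.61 = 0.7482
Step 3: Objective decrease = 0.5 * g^T H^(-1) g = 0.3741


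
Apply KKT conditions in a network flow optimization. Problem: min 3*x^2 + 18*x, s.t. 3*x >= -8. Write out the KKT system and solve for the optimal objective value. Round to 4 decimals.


Step 1: Try lambda = 0 (constraint inactive).
x_unc = -18/(2*3) = -3.0
Check: 3*-3.0 = -9.0 < -8 -- violated!
Step 2: Constraint must be active: 3*x = -8
x* = -8/3 = -2.6667 (rounded; the exact value -8/3 is used below)
lambda = (2*3*(-8/3) + 18)/3 = 0.6667
Step 3: Compute optimal value.
f(x*) = 3*(-8/3)^2 + 18*(-8/3) = -26.6667


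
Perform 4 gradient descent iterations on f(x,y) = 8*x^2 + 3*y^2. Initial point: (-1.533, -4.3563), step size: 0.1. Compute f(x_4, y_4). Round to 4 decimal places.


Gradient descent on f(x,y) = 8*x^2 + 3*y^2.
Starting point: (-1.533, -4.3563), alpha = 0.1
Step 1: grad_x = 2*8*-1.533 = -24.528, grad_y = 2*3*-4.3563 = -26.1378
  x_1 = -1.533 - 0.1*-24.528 = 0.9198
  y_1 = -4.3563 - 0.1*-26.1378 = -1.7425
Step 2: grad_x = 2*8*0.9198 = 14.7168, grad_y = 2*3*-1.7425 = -10.4551
  x_2 = 0.9198 - 0.1*14.7168 = -0.5519
  y_2 = -1.7425 - 0.1*-10.4551 = -0.697
Step 3: grad_x = 2*8*-0.5519 = -8.8301, grad_y = 2*3*-0.697 = -4.182
  x_3 = -0.5519 - 0.1*-8.8301 = 0.3311
  y_3 = -0.697 - 0.1*-4.182 = -0.2788
Step 4: grad_x = 2*8*0.3311 = 5.298, grad_y = 2*3*-0.2788 = -1.6728
  x_4 = 0.3311 - 0.1*5.298 = -0.1987
  y_4 = -0.2788 - 0.1*-1.6728 = -0.1115
f(-0.1987, -0.1115) = 8*(-0.1987)^2 + 3*(-0.1115)^2 = 0.3531


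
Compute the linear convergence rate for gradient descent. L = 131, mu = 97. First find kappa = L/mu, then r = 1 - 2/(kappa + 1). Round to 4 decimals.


Step 1: Compute the condition number.
kappa = L/mu = 131/97 = 1.3505
Step 2: Compute the convergence rate.
r = 1 - 2/(kappa + 1) = 1 - 2*mu/(L + mu) = (L - mu)/(L + mu) = 34/228 = 0.1491


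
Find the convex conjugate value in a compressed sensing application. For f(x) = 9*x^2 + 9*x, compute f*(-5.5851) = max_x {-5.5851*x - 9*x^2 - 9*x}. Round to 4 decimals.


f*(y) = sup_x {y*x - a*x^2 - b*x} = sup_x {(y-b)*x - a*x^2}
FOC: (y - b) - 2a*x = 0 => x* = (y - b)/(2a)
x* = (-5.5851 - 9)/(2*9) = -0.8103
f*(-5.5851) = (y-b)^2/(4a) = (-5.5851 - 9)^2/(4*9)
= 212.7251/36 = 5.909


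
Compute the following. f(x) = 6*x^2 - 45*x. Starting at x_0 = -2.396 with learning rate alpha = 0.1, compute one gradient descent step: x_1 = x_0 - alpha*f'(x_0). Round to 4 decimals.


We compute the gradient at x_0 and apply the update.
f'(x) = 12*x - 45
f'(-2.396) = 12*-2.396 - 45 = -73.752
x_1 = -2.396 - 0.1*-73.752 = 4.9792


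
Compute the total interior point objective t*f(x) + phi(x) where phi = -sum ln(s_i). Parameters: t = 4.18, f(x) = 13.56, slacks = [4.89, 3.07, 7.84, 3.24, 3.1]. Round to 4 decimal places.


Step 1: Compute log-barrier.
ln values: [1.5872, 1.1217, 2.0592, 1.1756, 1.1314]
phi = -(1.5872 + 1.1217 + 2.0592 + 1.1756 + 1.1314) = -7.0751
Step 2: Compute augmented objective.
t*f(x) = 4.18*13.56 = 56.6808
Total = 56.6808 - 7.0751 = 49.6057


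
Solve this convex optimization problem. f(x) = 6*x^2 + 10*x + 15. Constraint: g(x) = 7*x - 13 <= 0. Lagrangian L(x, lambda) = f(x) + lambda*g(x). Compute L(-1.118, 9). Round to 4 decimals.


Step 1: Evaluate f(x).
f(-1.118) = 6*(-1.118)^2 + 10*(-1.118) + 15 = 11.3195
Step 2: Evaluate g(x).
g(-1.118) = 7*-1.118 - 13 = -20.826
Step 3: Compute Lagrangian.
L = 11.3195 + 9*-20.826 = -176.1145


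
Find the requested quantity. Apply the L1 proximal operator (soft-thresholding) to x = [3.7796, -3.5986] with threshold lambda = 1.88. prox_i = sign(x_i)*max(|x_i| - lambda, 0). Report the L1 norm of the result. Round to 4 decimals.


Soft-thresholding with lambda = 1.88:
prox(3.7796) = sign(3.7796)*max(|3.7796| - 1.88, 0) = 1.8996
prox(-3.5986) = sign(-3.5986)*max(|-3.5986| - 1.88, 0) = -1.7186
prox(x) = [1.8996, -1.7186]
||prox(x)||_1 = 1.8996 + 1.7186 = 3.6182


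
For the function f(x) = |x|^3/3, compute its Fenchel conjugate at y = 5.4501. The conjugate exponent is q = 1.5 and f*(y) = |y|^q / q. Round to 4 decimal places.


The conjugate exponent q satisfies 1/p + 1/q = 1.
p = 3, so q = 3/(3 - 1) = 1.5
|y|^q = 5.4501^1.5 = 12.7235
f*(5.4501) = 12.7235 / 1.5 = 8.4823


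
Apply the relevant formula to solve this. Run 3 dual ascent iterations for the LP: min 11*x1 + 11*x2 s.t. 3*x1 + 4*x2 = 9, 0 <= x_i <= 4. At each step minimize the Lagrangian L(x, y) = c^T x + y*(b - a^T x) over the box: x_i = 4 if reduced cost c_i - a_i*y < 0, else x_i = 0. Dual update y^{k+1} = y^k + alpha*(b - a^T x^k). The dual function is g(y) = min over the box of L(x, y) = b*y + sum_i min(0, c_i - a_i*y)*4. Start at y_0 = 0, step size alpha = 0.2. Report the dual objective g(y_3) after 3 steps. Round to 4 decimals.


Dual ascent for LP: min 11*x1 + 11*x2, 3*x1 + 4*x2 = 9, 0 <= x_i <= 4
Step 1: y^k = 0.0, reduced costs: (11.0, 11.0)
  x^k = (0.0, 0.0), subgradient = b - a^T x = 9.0
  y^{k+1} = 0.0 + 0.2*9.0 = 1.8
Step 2: y^k = 1.8, reduced costs: (5.6, 3.8)
  x^k = (0.0, 0.0), subgradient = b - a^T x = 9.0
  y^{k+1} = 1.8 + 0.2*9.0 = 3.6
Step 3: y^k = 3.6, reduced costs: (0.2, -3.4)
  x^k = (0.0, 4.0), subgradient = b - a^T x = -7.0
  y^{k+1} = 3.6 + 0.2*-7.0 = 2.2
Dual objective at y_3 = 2.2: reduced costs (4.4, 2.2), box minimizer x = (0.0, 0.0)
g(y_3) = b*y + (c1 - a1*y)*x1 + (c2 - a2*y)*x2 = 9*2.2 + 4.4*0.0 + 2.2*0.0 = 19.8 + 0.0 + 0.0 = 19.8


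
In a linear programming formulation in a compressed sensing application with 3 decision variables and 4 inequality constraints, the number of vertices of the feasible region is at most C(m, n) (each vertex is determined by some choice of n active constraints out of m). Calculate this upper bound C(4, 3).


Each vertex corresponds to some choice of n active constraints out of m, so the number of vertices is at most C(m, n) = m! / (n!(m-n)!).
m = 4, n = 3
Numerator: 4 * 3 * 2
Denominator: 3! = 6
C(4, 3) = 4


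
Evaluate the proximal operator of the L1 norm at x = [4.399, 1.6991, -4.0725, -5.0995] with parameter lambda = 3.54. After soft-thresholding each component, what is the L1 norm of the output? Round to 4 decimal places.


Soft-thresholding with lambda = 3.54:
prox(4.399) = sign(4.399)*max(|4.399| - 3.54, 0) = 0.859
prox(1.6991) = sign(1.6991)*max(|1.6991| - 3.54, 0) = 0.0
prox(-4.0725) = sign(-4.0725)*max(|-4.0725| - 3.54, 0) = -0.5325
prox(-5.0995) = sign(-5.0995)*max(|-5.0995| - 3.54, 0) = -1.5595
prox(x) = [0.859, 0.0, -0.5325, -1.5595]
||prox(x)||_1 = 0.859 + 0.0 + 0.5325 + 1.5595 = 2.951


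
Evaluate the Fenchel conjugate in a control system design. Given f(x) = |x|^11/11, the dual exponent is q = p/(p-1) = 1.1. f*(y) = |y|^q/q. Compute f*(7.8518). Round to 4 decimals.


The conjugate exponent q satisfies 1/p + 1/q = 1.
p = 11, so q = 11/(11 - 1) = 1.1
|y|^q = 7.8518^1.1 = 9.6486
f*(7.8518) = 9.6486 / 1.1 = 8.7715


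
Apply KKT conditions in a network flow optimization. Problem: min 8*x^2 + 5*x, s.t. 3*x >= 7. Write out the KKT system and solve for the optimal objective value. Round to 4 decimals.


Step 1: Try lambda = 0 (constraint inactive).
x_unc = -5/(2*8) = -0.3125
Check: 3*-0.3125 = -0.9375 < 7 -- violated!
Step 2: Constraint must be active: 3*x = 7
x* = 7/3 = 2.3333 (rounded; the exact value 7/3 is used below)
lambda = (2*8*(7/3) + 5)/3 = 14.1111
Step 3: Compute optimal value.
f(x*) = 8*(7/3)^2 + 5*(7/3) = 55.2222


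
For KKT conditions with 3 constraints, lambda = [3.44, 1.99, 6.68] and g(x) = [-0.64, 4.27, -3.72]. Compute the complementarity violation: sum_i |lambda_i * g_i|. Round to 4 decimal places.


KKT complementary slackness check:
lambda_1 * g_1 = 3.44 * -0.64 = -2.2016
lambda_2 * g_2 = 1.99 * 4.27 = 8.4973
lambda_3 * g_3 = 6.68 * -3.72 = -24.8496
Total violation = 2.2016 + 8.4973 + 24.8496 = 35.5485


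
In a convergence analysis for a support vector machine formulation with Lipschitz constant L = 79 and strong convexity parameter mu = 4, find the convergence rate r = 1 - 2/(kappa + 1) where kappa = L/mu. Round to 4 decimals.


Step 1: Compute the condition number.
kappa = L/mu = 79/4 = 19.75
Step 2: Compute the convergence rate.
r = 1 - 2/(kappa + 1) = 1 - 2*mu/(L + mu) = (L - mu)/(L + mu) = 75/83 = 0.9036


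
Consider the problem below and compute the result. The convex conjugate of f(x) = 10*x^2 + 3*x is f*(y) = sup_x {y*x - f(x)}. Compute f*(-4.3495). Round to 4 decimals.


f*(y) = sup_x {y*x - a*x^2 - b*x} = sup_x {(y-b)*x - a*x^2}
FOC: (y - b) - 2a*x = 0 => x* = (y - b)/(2a)
x* = (-4.3495 - 3)/(2*10) = -0.3675
f*(-4.3495) = (y-b)^2/(4a) = (-4.3495 - 3)^2/(4*10)
= 54.0152/40 = 1.3504


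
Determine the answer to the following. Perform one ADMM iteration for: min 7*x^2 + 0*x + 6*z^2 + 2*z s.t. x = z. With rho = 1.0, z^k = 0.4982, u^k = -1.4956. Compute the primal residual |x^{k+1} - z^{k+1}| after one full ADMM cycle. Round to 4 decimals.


ADMM iteration with rho = 1.0, z^k = 0.4982, u^k = -1.4956
Step 1: x-update.
Minimize 7*x^2 + 0*x + (1.0/2)*(x - 0.4982 - 1.4956)^2
FOC: (2*7 + 1.0)*x = 0 + 1.0*(0.4982 + 1.4956)
x^{k+1} = 0.1329
Step 2: z-update.
Minimize 6*z^2 + 2*z + (1.0/2)*(0.1329 - z - 1.4956)^2
FOC: (2*6 + 1.0)*z = -2 + 1.0*(0.1329 - 1.4956)
z^{k+1} = -0.2587
Step 3: u-update.
u^{k+1} = -1.4956 + 0.1329 + 0.2587 = -1.104
Step 4: Primal residual = |0.1329 + 0.2587| = 0.3916


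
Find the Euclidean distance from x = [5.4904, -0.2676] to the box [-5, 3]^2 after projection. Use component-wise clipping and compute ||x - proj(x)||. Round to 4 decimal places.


Project each component onto [-5, 3].
clip(5.4904) = 3.0, clip(-0.2676) = -0.2676
Projection = [3.0, -0.2676]
Squared diffs: [6.2021, 0.0]
Distance = sqrt(6.2021) = 2.4904


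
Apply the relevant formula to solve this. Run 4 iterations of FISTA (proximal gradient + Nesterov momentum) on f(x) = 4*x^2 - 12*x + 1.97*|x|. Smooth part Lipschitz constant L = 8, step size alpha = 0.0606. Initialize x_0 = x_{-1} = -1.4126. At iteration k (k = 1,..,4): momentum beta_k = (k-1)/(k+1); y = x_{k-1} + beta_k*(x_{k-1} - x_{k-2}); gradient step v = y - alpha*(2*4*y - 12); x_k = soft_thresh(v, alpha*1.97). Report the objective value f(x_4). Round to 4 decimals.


FISTA on f(x) = 4*x^2 - 12*x + 1.97*|x|
L = 8, alpha = 0.0606
Iteration 1: beta = 0.0, y = -1.4126 + 0.0*(-1.4126 + 1.4126) = -1.4126
  grad(y) = -23.3008, v = y - alpha*grad = -0.0006
  prox(v) = soft_thresh(-0.0006, 0.1194) = 0.0
Iteration 2: beta = 0.3333, y = 0.0 + 0.3333*(0.0 + 1.4126) = 0.4709
  grad(y) = -8.2331, v = y - alpha*grad = 0.9698
  prox(v) = soft_thresh(0.9698, 0.1194) = 0.8504
Iteration 3: beta = 0.5, y = 0.8504 + 0.5*(0.8504 - 0.0) = 1.2756
  grad(y) = -1.7951, v = y - alpha*grad = 1.3844
  prox(v) = soft_thresh(1.3844, 0.1194) = 1.265
Iteration 4: beta = 0.6, y = 1.265 + 0.6*(1.265 - 0.8504) = 1.5138
  grad(y) = 0.1102, v = y - alpha*grad = 1.5071
  prox(v) = soft_thresh(1.5071, 0.1194) = 1.3877
f(x_4) = 4*1.3877^2 - 12*1.3877 + 1.97*|1.3877| = -6.2158


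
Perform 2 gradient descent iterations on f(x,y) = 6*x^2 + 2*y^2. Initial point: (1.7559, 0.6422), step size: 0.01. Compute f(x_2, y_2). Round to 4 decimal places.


Gradient descent on f(x,y) = 6*x^2 + 2*y^2.
Starting point: (1.7559, 0.6422), alpha = 0.01
Step 1: grad_x = 2*6*1.7559 = 21.0708, grad_y = 2*2*0.6422 = 2.5688
  x_1 = 1.7559 - 0.01*21.0708 = 1.5452
  y_1 = 0.6422 - 0.01*2.5688 = 0.6165
Step 2: grad_x = 2*6*1.5452 = 18.5423, grad_y = 2*2*0.6165 = 2.466
  x_2 = 1.5452 - 0.01*18.5423 = 1.3598
  y_2 = 0.6165 - 0.01*2.466 = 0.5919
f(1.3598, 0.5919) = 6*1.3598^2 + 2*0.5919^2 = 11.7944


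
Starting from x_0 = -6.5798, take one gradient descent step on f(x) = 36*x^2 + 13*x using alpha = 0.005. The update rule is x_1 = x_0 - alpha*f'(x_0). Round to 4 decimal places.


We compute the gradient at x_0 and apply the update.
f'(x) = 72*x + 13
f'(-6.5798) = 72*-6.5798 + 13 = -460.7456
x_1 = -6.5798 - 0.005*-460.7456 = -4.2761


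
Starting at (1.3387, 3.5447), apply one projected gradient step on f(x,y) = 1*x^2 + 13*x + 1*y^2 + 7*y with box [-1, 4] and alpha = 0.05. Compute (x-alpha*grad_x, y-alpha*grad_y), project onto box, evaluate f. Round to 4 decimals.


Step 1: Compute gradient at (1.3387, 3.5447).
grad_x = 2*1*1.3387 + 13 = 15.6774
grad_y = 2*1*3.5447 + 7 = 14.0894
Step 2: Gradient step.
x_raw = 1.3387 - 0.05*15.6774 = 0.5548
y_raw = 3.5447 - 0.05*14.0894 = 2.8402
Step 3: Project onto [-1, 4].
x_proj = clip(0.5548) = 0.5548
y_proj = clip(2.8402) = 2.8402
Step 4: Evaluate f.
f(0.5548, 2.8402) = 35.4691


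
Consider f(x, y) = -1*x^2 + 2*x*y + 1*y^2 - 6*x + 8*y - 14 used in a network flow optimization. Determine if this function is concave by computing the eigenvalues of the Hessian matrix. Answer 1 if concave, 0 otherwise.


The Hessian of f(x,y) = -1*x^2 + 2*x*y + 1*y^2 - 6*x + 8*y - 14 is:
H = [[-2, 2], [2, 2]]
Trace = -2 + 2 = 0
Determinant = -2*2 - (2)^2 = -8
Discriminant = (0)^2 - 4*-8 = 32.0
Eigenvalues: lambda_1 = -2.8284, lambda_2 = 2.8284
The function is not concave.

0


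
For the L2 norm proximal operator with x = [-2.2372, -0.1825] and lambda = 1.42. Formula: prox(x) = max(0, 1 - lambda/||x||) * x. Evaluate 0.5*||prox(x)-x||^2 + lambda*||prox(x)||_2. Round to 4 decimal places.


Step 1: Compute ||x||.
||x|| = 2.2446
Step 2: Compute scaling factor.
scale = max(0, 1 - 1.42/2.2446) = 0.3674
Step 3: prox(x) = [-0.8219, -0.067]
||prox(x)|| = 0.8246
Step 4: Proximal objective.
0.5*||prox-x||^2 = 1.0082
lambda*||prox|| = 1.1709
Total = 2.1792


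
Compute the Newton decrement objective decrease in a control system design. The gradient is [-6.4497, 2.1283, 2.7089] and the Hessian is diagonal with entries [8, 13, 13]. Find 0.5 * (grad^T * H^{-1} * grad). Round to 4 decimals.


Step 1: H is diagonal, so H^(-1) * g = [-0.8062, 0.1637, 0.2084].
Step 2: g^T H^(-1) g = sum_i g_i^2 / H_ii
  = (-6.4497)^2/8 + (2.1283)^2/13 + (2.7089)^2/13
  = 5.1998 + 0.3484 + 0.5645 = 6.1127
Step 3: Objective decrease = 0.5 * g^T H^(-1) g = 3.0564


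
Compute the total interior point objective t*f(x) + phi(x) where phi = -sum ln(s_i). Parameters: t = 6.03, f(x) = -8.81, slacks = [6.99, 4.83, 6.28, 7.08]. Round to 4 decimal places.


Step 1: Compute log-barrier.
ln values: [1.9445, 1.5748, 1.8374, 1.9573]
phi = -(1.9445 + 1.5748 + 1.8374 + 1.9573) = -7.314
Step 2: Compute augmented objective.
t*f(x) = 6.03*-8.81 = -53.1243
Total = -53.1243 - 7.314 = -60.4383


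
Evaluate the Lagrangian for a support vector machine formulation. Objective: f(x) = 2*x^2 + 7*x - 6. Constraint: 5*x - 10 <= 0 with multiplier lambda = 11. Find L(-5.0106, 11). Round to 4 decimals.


Step 1: Evaluate f(x).
f(-5.0106) = 2*(-5.0106)^2 + 7*(-5.0106) - 6 = 9.138
Step 2: Evaluate g(x).
g(-5.0106) = 5*-5.0106 - 10 = -35.053
Step 3: Compute Lagrangian.
L = 9.138 + 11*-35.053 = -376.445


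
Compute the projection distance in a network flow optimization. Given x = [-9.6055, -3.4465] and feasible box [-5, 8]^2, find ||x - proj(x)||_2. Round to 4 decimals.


Project each component onto [-5, 8].
clip(-9.6055) = -5.0, clip(-3.4465) = -3.4465
Projection = [-5.0, -3.4465]
Squared diffs: [21.2106, 0.0]
Distance = sqrt(21.2106) = 4.6055


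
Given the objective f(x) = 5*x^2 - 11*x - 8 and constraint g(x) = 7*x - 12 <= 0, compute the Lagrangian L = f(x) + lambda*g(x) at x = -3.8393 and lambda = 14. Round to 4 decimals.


Step 1: Evaluate f(x).
f(-3.8393) = 5*(-3.8393)^2 - 11*(-3.8393) - 8 = 107.9334
Step 2: Evaluate g(x).
g(-3.8393) = 7*-3.8393 - 12 = -38.8751
Step 3: Compute Lagrangian.
L = 107.9334 + 14*-38.8751 = -436.318


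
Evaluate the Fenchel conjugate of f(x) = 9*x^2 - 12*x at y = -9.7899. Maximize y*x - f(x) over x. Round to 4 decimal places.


f*(y) = sup_x {y*x - a*x^2 - b*x} = sup_x {(y-b)*x - a*x^2}
FOC: (y - b) - 2a*x = 0 => x* = (y - b)/(2a)
x* = (-9.7899 + 12)/(2*9) = 0.1228
f*(-9.7899) = (y-b)^2/(4a) = (-9.7899 + 12)^2/(4*9)
= 4.8845/36 = 0.1357


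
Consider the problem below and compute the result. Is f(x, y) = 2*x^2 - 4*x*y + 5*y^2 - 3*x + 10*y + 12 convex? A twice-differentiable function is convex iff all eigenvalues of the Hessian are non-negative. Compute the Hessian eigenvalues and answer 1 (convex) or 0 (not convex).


The Hessian of f(x,y) = 2*x^2 - 4*x*y + 5*y^2 - 3*x + 10*y + 12 is:
H = [[4, -4], [-4, 10]]
Trace = 4 + 10 = 14
Determinant = 4*10 - (-4)^2 = 24
Discriminant = (14)^2 - 4*24 = 100.0
Eigenvalues: lambda_1 = 2.0, lambda_2 = 12.0
The function is convex.

1


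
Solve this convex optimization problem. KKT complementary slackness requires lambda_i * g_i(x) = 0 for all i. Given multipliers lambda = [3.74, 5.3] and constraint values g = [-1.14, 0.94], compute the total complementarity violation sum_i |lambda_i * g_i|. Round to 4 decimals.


KKT complementary slackness check:
lambda_1 * g_1 = 3.74 * -1.14 = -4.2636
lambda_2 * g_2 = 5.3 * 0.94 = 4.982
Total violation = 4.2636 + 4.982 = 9.2456


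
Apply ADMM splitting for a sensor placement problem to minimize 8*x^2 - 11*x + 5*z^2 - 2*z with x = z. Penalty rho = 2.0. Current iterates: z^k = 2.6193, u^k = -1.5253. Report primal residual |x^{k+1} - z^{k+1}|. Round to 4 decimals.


ADMM iteration with rho = 2.0, z^k = 2.6193, u^k = -1.5253
Step 1: x-update.
Minimize 8*x^2 - 11*x + (2.0/2)*(x - 2.6193 - 1.5253)^2
FOC: (2*8 + 2.0)*x = 11 + 2.0*(2.6193 + 1.5253)
x^{k+1} = 1.0716
Step 2: z-update.
Minimize 5*z^2 - 2*z + (2.0/2)*(1.0716 - z - 1.5253)^2
FOC: (2*5 + 2.0)*z = 2 + 2.0*(1.0716 - 1.5253)
z^{k+1} = 0.0911
Step 3: u-update.
u^{k+1} = -1.5253 + 1.0716 - 0.0911 = -0.5447
Step 4: Primal residual = |1.0716 - 0.0911| = 0.9806


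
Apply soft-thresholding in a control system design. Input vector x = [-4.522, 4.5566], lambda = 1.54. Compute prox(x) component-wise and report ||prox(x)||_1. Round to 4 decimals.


Soft-thresholding with lambda = 1.54:
prox(-4.522) = sign(-4.522)*max(|-4.522| - 1.54, 0) = -2.982
prox(4.5566) = sign(4.5566)*max(|4.5566| - 1.54, 0) = 3.0166
prox(x) = [-2.982, 3.0166]
||prox(x)||_1 = 2.982 + 3.0166 = 5.9986


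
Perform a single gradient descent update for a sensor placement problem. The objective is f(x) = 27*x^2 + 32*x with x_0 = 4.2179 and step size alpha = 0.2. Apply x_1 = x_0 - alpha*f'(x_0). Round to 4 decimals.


We compute the gradient at x_0 and apply the update.
f'(x) = 54*x + 32
f'(4.2179) = 54*4.2179 + 32 = 259.7666
x_1 = 4.2179 - 0.2*259.7666 = -47.7354


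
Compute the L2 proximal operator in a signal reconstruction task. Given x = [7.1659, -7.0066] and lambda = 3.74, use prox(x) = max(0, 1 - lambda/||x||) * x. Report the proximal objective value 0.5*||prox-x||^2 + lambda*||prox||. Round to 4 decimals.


Step 1: Compute ||x||.
||x|| = 10.0221
Step 2: Compute scaling factor.
scale = max(0, 1 - 3.74/10.0221) = 0.6268
Step 3: prox(x) = [4.4918, -4.3919]
||prox(x)|| = 6.2821
Step 4: Proximal objective.
0.5*||prox-x||^2 = 6.9938
lambda*||prox|| = 23.4951
Total = 30.4889


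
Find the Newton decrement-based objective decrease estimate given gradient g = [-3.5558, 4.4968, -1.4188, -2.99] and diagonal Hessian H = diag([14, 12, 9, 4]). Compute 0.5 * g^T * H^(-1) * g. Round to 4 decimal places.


Step 1: H is diagonal, so H^(-1) * g = [-0.254, 0.3747, -0.1576, -0.7475].
Step 2: g^T H^(-1) g = sum_i g_i^2 / H_ii
  = (-3.5558)^2/14 + (4.4968)^2/12 + (-1.4188)^2/9 + (-2.99)^2/4
  = 0.9031 + 1.6851 + 0.2237 + 2.235 = 5.0469
Step 3: Objective decrease = 0.5 * g^T H^(-1) g = 2.5235


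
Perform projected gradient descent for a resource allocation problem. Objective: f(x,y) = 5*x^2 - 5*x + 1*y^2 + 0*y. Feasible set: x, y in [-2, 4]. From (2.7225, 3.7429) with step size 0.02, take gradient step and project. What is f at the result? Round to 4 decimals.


Step 1: Compute gradient at (2.7225, 3.7429).
grad_x = 2*5*2.7225 - 5 = 22.225
grad_y = 2*1*3.7429 + 0 = 7.4858
Step 2: Gradient step.
x_raw = 2.7225 - 0.02*22.225 = 2.278
y_raw = 3.7429 - 0.02*7.4858 = 3.5932
Step 3: Project onto [-2, 4].
x_proj = clip(2.278) = 2.278
y_proj = clip(3.5932) = 3.5932
Step 4: Evaluate f.
f(2.278, 3.5932) = 27.4674


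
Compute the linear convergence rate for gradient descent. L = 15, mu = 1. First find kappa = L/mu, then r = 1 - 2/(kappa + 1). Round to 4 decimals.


Step 1: Compute the condition number.
kappa = L/mu = 15/1 = 15.0
Step 2: Compute the convergence rate.
r = 1 - 2/(kappa + 1) = 1 - 2*mu/(L + mu) = (L - mu)/(L + mu) = 14/16 = 0.875


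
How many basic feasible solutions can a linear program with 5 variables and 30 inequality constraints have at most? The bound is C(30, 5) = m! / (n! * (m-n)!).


Each vertex corresponds to some choice of n active constraints out of m, so the number of vertices is at most C(m, n) = m! / (n!(m-n)!).
m = 30, n = 5
Numerator: 30 * 29 * 28 * 27 * 26
Denominator: 5! = 120
C(30, 5) = 142506


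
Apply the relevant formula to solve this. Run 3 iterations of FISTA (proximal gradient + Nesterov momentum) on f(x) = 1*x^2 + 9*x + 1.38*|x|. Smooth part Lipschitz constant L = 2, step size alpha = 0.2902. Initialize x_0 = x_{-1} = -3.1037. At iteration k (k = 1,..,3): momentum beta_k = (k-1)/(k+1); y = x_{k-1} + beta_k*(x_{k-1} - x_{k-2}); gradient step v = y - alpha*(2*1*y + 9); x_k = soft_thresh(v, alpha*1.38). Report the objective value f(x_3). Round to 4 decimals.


FISTA on f(x) = 1*x^2 + 9*x + 1.38*|x|
L = 2, alpha = 0.2902
Iteration 1: beta = 0.0, y = -3.1037 + 0.0*(-3.1037 + 3.1037) = -3.1037
  grad(y) = 2.7926, v = y - alpha*grad = -3.9141
  prox(v) = soft_thresh(-3.9141, 0.4005) = -3.5136
Iteration 2: beta = 0.3333, y = -3.5136 + 0.3333*(-3.5136 + 3.1037) = -3.6503
  grad(y) = 1.6994, v = y - alpha*grad = -4.1435
  prox(v) = soft_thresh(-4.1435, 0.4005) = -3.743
Iteration 3: beta = 0.5, y = -3.743 + 0.5*(-3.743 + 3.5136) = -3.8577
  grad(y) = 1.2847, v = y - alpha*grad = -4.2305
  prox(v) = soft_thresh(-4.2305, 0.4005) = -3.83
f(x_3) = 1*(-3.83)^2 + 9*(-3.83) + 1.38*|-3.83| = -14.5157


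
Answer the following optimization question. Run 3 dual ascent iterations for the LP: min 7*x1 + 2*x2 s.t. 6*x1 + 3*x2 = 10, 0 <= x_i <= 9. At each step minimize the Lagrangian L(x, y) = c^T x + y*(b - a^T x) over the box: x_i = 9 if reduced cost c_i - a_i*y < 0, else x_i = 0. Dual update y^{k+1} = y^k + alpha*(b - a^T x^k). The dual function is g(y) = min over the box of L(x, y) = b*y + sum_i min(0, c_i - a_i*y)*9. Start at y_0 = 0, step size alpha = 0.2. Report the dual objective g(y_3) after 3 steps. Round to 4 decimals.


Dual ascent for LP: min 7*x1 + 2*x2, 6*x1 + 3*x2 = 10, 0 <= x_i <= 9
Step 1: y^k = 0.0, reduced costs: (7.0, 2.0)
  x^k = (0.0, 0.0), subgradient = b - a^T x = 10.0
  y^{k+1} = 0.0 + 0.2*10.0 = 2.0
Step 2: y^k = 2.0, reduced costs: (-5.0, -4.0)
  x^k = (9.0, 9.0), subgradient = b - a^T x = -71.0
  y^{k+1} = 2.0 + 0.2*-71.0 = -12.2
Step 3: y^k = -12.2, reduced costs: (80.2, 38.6)
  x^k = (0.0, 0.0), subgradient = b - a^T x = 10.0
  y^{k+1} = -12.2 + 0.2*10.0 = -10.2
Dual objective at y_3 = -10.2: reduced costs (68.2, 32.6), box minimizer x = (0.0, 0.0)
g(y_3) = b*y + (c1 - a1*y)*x1 + (c2 - a2*y)*x2 = 10*(-10.2) + 68.2*0.0 + 32.6*0.0 = -102.0 + 0.0 + 0.0 = -102.0


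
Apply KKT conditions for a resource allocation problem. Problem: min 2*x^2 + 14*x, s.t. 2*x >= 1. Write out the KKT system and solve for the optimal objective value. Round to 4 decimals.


Step 1: Try lambda = 0 (constraint inactive).
x_unc = -14/(2*2) = -3.5
Check: 2*-3.5 = -7.0 < 1 -- violated!
Step 2: Constraint must be active: 2*x = 1
x* = 1/2 = 0.5
lambda = (2*2*0.5 + 14)/2 = 8.0
Step 3: Compute optimal value.
f(x*) = 2*0.5^2 + 14*0.5 = 7.5


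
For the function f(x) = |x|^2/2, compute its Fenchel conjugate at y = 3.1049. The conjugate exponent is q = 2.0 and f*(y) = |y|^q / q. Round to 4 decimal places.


The conjugate exponent q satisfies 1/p + 1/q = 1.
p = 2, so q = 2/(2 - 1) = 2.0
|y|^q = 3.1049^2.0 = 9.6404
f*(3.1049) = 9.6404 / 2.0 = 4.8202


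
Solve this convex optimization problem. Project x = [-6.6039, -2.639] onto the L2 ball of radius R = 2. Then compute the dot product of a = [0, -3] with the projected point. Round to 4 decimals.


Step 1: Compute ||x|| (intermediates to 6 decimals).
||x|| = sqrt((-6.6039)^2 + (-2.639)^2) = 7.111668
Step 2: Project.
Since ||x|| > R, scale = R/||x|| = 2/7.111668 = 0.281228, proj(x) = scale * x
proj(x) = [-1.857202, -0.742161]
Step 3: Dot product.
a^T * proj(x) = 0*(-1.857202) - 3*(-0.742161) = 2.2265


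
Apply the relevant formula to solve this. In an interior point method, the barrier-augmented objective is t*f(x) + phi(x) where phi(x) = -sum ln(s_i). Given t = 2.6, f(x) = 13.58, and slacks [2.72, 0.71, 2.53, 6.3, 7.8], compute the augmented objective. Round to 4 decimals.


Step 1: Compute log-barrier.
ln values: [1.0006, -0.3425, 0.9282, 1.8405, 2.0541]
phi = -(1.0006 - 0.3425 + 0.9282 + 1.8405 + 2.0541) = -5.481
Step 2: Compute augmented objective.
t*f(x) = 2.6*13.58 = 35.308
Total = 35.308 - 5.481 = 29.827


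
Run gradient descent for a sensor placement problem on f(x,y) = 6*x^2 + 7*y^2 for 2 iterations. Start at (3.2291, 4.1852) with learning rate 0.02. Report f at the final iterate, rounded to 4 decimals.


Gradient descent on f(x,y) = 6*x^2 + 7*y^2.
Starting point: (3.2291, 4.1852), alpha = 0.02
Step 1: grad_x = 2*6*3.2291 = 38.7492, grad_y = 2*7*4.1852 = 58.5928
  x_1 = 3.2291 - 0.02*38.7492 = 2.4541
  y_1 = 4.1852 - 0.02*58.5928 = 3.0133
Step 2: grad_x = 2*6*2.4541 = 29.4494, grad_y = 2*7*3.0133 = 42.1868
  x_2 = 2.4541 - 0.02*29.4494 = 1.8651
  y_2 = 3.0133 - 0.02*42.1868 = 2.1696
f(1.8651, 2.1696) = 6*1.8651^2 + 7*2.1696^2 = 53.8226


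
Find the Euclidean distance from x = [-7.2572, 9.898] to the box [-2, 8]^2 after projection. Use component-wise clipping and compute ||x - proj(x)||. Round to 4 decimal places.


Project each component onto [-2, 8].
clip(-7.2572) = -2.0, clip(9.898) = 8.0
Projection = [-2.0, 8.0]
Squared diffs: [27.6382, 3.6024]
Distance = sqrt(31.2406) = 5.5893


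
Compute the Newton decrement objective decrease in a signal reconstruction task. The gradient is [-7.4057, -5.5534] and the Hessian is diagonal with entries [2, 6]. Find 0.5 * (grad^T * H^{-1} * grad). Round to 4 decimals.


Step 1: H is diagonal, so H^(-1) * g = [-3.7029, -0.9256].
Step 2: g^T H^(-1) g = sum_i g_i^2 / H_ii
  = (-7.4057)^2/2 + (-5.5534)^2/6
  = 27.4222 + 5.14 = 32.5622
Step 3: Objective decrease = 0.5 * g^T H^(-1) g = 16.2811


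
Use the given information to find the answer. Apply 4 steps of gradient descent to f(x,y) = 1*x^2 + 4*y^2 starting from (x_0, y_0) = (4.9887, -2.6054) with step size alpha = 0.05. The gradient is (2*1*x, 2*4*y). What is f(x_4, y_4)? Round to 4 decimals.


Gradient descent on f(x,y) = 1*x^2 + 4*y^2.
Starting point: (4.9887, -2.6054), alpha = 0.05
Step 1: grad_x = 2*1*4.9887 = 9.9774, grad_y = 2*4*-2.6054 = -20.8432
  x_1 = 4.9887 - 0.05*9.9774 = 4.4898
  y_1 = -2.6054 - 0.05*-20.8432 = -1.5632
Step 2: grad_x = 2*1*4.4898 = 8.9797, grad_y = 2*4*-1.5632 = -12.5059
  x_2 = 4.4898 - 0.05*8.9797 = 4.0408
  y_2 = -1.5632 - 0.05*-12.5059 = -0.9379
Step 3: grad_x = 2*1*4.0408 = 8.0817, grad_y = 2*4*-0.9379 = -7.5036
  x_3 = 4.0408 - 0.05*8.0817 = 3.6368
  y_3 = -0.9379 - 0.05*-7.5036 = -0.5628
Step 4: grad_x = 2*1*3.6368 = 7.2735, grad_y = 2*4*-0.5628 = -4.5021
  x_4 = 3.6368 - 0.05*7.2735 = 3.2731
  y_4 = -0.5628 - 0.05*-4.5021 = -0.3377
f(3.2731, -0.3377) = 1*3.2731^2 + 4*(-0.3377)^2 = 11.1691


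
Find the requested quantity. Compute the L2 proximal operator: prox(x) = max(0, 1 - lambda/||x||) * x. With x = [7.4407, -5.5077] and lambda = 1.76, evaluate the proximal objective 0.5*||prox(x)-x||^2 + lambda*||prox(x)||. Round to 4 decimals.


Step 1: Compute ||x||.
||x|| = 9.2574
Step 2: Compute scaling factor.
scale = max(0, 1 - 1.76/9.2574) = 0.8099
Step 3: prox(x) = [6.0261, -4.4606]
||prox(x)|| = 7.4974
Step 4: Proximal objective.
0.5*||prox-x||^2 = 1.5488
lambda*||prox|| = 13.1954
Total = 14.7442


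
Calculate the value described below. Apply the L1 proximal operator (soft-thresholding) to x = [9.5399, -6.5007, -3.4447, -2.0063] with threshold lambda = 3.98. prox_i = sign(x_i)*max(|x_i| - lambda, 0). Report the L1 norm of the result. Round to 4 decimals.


Soft-thresholding with lambda = 3.98:
prox(9.5399) = sign(9.5399)*max(|9.5399| - 3.98, 0) = 5.5599
prox(-6.5007) = sign(-6.5007)*max(|-6.5007| - 3.98, 0) = -2.5207
prox(-3.4447) = sign(-3.4447)*max(|-3.4447| - 3.98, 0) = 0.0
prox(-2.0063) = sign(-2.0063)*max(|-2.0063| - 3.98, 0) = 0.0
prox(x) = [5.5599, -2.5207, 0.0, 0.0]
||prox(x)||_1 = 5.5599 + 2.5207 + 0.0 + 0.0 = 8.0806


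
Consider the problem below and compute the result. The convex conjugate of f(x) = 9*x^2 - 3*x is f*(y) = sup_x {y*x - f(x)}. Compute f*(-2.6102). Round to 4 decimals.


f*(y) = sup_x {y*x - a*x^2 - b*x} = sup_x {(y-b)*x - a*x^2}
FOC: (y - b) - 2a*x = 0 => x* = (y - b)/(2a)
x* = (-2.6102 + 3)/(2*9) = 0.0217
f*(-2.6102) = (y-b)^2/(4a) = (-2.6102 + 3)^2/(4*9)
= 0.1519/36 = 0.0042


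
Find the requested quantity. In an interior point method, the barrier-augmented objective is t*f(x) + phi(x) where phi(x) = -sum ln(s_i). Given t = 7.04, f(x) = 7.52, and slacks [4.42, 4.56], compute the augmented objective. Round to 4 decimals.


Step 1: Compute log-barrier.
ln values: [1.4861, 1.5173]
phi = -(1.4861 + 1.5173) = -3.0035
Step 2: Compute augmented objective.
t*f(x) = 7.04*7.52 = 52.9408
Total = 52.9408 - 3.0035 = 49.9373


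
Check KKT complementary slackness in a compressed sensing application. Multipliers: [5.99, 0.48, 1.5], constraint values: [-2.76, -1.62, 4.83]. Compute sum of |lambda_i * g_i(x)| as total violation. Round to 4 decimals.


KKT complementary slackness check:
lambda_1 * g_1 = 5.99 * -2.76 = -16.5324
lambda_2 * g_2 = 0.48 * -1.62 = -0.7776
lambda_3 * g_3 = 1.5 * 4.83 = 7.245
Total violation = 16.5324 + 0.7776 + 7.245 = 24.555


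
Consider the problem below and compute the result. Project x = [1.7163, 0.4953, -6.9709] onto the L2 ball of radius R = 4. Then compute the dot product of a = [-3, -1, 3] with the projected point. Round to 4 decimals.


Step 1: Compute ||x|| (intermediates to 6 decimals).
||x|| = sqrt(1.7163^2 + 0.4953^2 + (-6.9709)^2) = 7.196142
Step 2: Project.
Since ||x|| > R, scale = R/||x|| = 4/7.196142 = 0.555853, proj(x) = scale * x
proj(x) = [0.954011, 0.275314, -3.874796]
Step 3: Dot product.
a^T * proj(x) = -3*0.954011 - 1*0.275314 + 3*(-3.874796) = -14.7617


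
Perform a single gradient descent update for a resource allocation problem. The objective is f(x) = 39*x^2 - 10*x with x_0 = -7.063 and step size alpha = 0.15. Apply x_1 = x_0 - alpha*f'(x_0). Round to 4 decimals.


We compute the gradient at x_0 and apply the update.
f'(x) = 78*x - 10
f'(-7.063) = 78*-7.063 - 10 = -560.914
x_1 = -7.063 - 0.15*-560.914 = 77.0741


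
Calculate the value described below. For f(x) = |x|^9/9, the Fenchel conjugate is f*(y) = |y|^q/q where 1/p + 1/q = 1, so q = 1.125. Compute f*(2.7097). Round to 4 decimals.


The conjugate exponent q satisfies 1/p + 1/q = 1.
p = 9, so q = 9/(9 - 1) = 1.125
|y|^q = 2.7097^1.125 = 3.0693
f*(2.7097) = 3.0693 / 1.125 = 2.7282


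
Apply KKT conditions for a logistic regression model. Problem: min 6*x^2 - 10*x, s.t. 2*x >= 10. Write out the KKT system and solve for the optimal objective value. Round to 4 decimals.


Step 1: Try lambda = 0 (constraint inactive).
x_unc = 10/(2*6) = 0.8333
Check: 2*0.8333 = 1.6666 < 10 -- violated!
Step 2: Constraint must be active: 2*x = 10
x* = 10/2 = 5.0
lambda = (2*6*5.0 - 10)/2 = 25.0
Step 3: Compute optimal value.
f(x*) = 6*5.0^2 - 10*5.0 = 100.0


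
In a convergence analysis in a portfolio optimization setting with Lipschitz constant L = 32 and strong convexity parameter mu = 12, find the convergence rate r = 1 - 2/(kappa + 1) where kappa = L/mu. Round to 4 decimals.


Step 1: Compute the condition number.
kappa = L/mu = 32/12 = 2.6667
Step 2: Compute the convergence rate.
r = 1 - 2/(kappa + 1) = 1 - 2*mu/(L + mu) = (L - mu)/(L + mu) = 20/44 = 0.4545


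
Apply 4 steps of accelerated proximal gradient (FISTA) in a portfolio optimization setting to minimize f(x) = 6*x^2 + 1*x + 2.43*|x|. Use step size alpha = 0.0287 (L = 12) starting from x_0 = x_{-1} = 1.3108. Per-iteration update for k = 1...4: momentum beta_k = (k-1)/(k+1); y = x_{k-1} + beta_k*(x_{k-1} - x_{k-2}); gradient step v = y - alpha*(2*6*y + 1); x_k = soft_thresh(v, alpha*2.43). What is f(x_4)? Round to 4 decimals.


FISTA on f(x) = 6*x^2 + 1*x + 2.43*|x|
L = 12, alpha = 0.0287
Iteration 1: beta = 0.0, y = 1.3108 + 0.0*(1.3108 - 1.3108) = 1.3108
  grad(y) = 16.7296, v = y - alpha*grad = 0.8307
  prox(v) = soft_thresh(0.8307, 0.0697) = 0.7609
Iteration 2: beta = 0.3333, y = 0.7609 + 0.3333*(0.7609 - 1.3108) = 0.5776
  grad(y) = 7.9315, v = y - alpha*grad = 0.35
  prox(v) = soft_thresh(0.35, 0.0697) = 0.2803
Iteration 3: beta = 0.5, y = 0.2803 + 0.5*(0.2803 - 0.7609) = 0.0399
  grad(y) = 1.479, v = y - alpha*grad = -0.0025
  prox(v) = soft_thresh(-0.0025, 0.0697) = 0.0
Iteration 4: beta = 0.6, y = 0.0 + 0.6*(0.0 - 0.2803) = -0.1682
  grad(y) = -1.0178, v = y - alpha*grad = -0.1389
  prox(v) = soft_thresh(-0.1389, 0.0697) = -0.0692
f(x_4) = 6*(-0.0692)^2 + 1*(-0.0692) + 2.43*|-0.0692| = 0.1277
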